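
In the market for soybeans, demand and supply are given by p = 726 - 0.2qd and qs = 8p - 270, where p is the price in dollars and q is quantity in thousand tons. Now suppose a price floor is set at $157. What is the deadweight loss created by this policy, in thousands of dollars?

Rearranging demand gives qd = 3630 - 5p. Equilibrium: 3630 - 5p = 8p - 270, so 3900 = 13p and p* = 300, q* = 2130.
The floor of 157 is below the equilibrium price 300, so it is not binding; the market clears at p* = 300, q* = 2130.
Since the control does not bind, no trades are prevented and deadweight loss is zero.

0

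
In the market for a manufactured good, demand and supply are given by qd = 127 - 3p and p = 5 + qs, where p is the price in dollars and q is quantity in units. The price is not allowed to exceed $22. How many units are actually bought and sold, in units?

17

Rearranging supply gives qs = p - 5. In a free market, 127 - 3p = p - 5 gives the equilibrium p* = 33, q* = 28.
Since 22 < 33, the ceiling is binding.
At p = 22: qd = 127 - 3·22 = 61 and qs = 22 - 5 = 17.
The quantity actually transacted is the short side, supply: 17.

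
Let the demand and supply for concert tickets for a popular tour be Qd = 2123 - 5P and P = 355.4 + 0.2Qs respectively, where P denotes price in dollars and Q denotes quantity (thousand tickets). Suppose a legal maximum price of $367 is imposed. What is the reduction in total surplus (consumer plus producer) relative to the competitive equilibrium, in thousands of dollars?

Rearranging supply gives Qs = 5P - 1777. Setting quantity demanded equal to quantity supplied, 2123 - 5P = 5P - 1777, gives P* = 390 and Q* = 173.
Because the ceiling (367) lies below the market-clearing price, it is binding.
At P = 367: Qd = 2123 - 5·367 = 288 and Qs = 5·367 - 1777 = 58.
Quantity traded falls to 58. At Q = 58 the demand price is (2123 - 58)/5 = 413 and the supply price is (1777 + 58)/5 = 367.
Deadweight loss = ½ · (413 - 367) · (173 - 58) = ½ · 46 · 115 = 2645.

2645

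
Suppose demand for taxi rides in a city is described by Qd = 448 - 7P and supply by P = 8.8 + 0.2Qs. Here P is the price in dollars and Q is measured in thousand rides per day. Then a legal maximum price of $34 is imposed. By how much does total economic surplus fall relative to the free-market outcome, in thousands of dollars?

210

Rearranging supply gives Qs = 5P - 44. Equilibrium: 448 - 7P = 5P - 44, so 492 = 12P and P* = 41, Q* = 161.
Since 34 < 41, the ceiling is binding.
At P = 34: Qd = 448 - 7·34 = 210 and Qs = 5·34 - 44 = 126.
Quantity traded falls to 126. At Q = 126 the demand price is (448 - 126)/7 = 46 and the supply price is (44 + 126)/5 = 34.
Deadweight loss = ½ · (46 - 34) · (161 - 126) = ½ · 12 · 35 = 210.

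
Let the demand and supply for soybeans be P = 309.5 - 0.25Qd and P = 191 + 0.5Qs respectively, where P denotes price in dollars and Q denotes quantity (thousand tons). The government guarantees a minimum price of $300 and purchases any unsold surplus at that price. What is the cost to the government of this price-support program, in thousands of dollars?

54000

Rearranging demand gives Qd = 1238 - 4P; rearranging supply gives Qs = 2P - 382. Setting quantity demanded equal to quantity supplied, 1238 - 4P = 2P - 382, gives P* = 270 and Q* = 158.
Since 300 > 270, the floor is binding.
At P = 300: Qd = 1238 - 4·300 = 38 and Qs = 2·300 - 382 = 218.
Surplus = Qs - Qd = 180.
Government expenditure = surplus × support price = 180 × 300 = 54000.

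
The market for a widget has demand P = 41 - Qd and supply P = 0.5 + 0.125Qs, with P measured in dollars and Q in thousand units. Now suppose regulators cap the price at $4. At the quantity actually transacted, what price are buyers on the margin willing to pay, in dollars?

Rearranging demand gives Qd = 41 - P; rearranging supply gives Qs = 8P - 4. Setting quantity demanded equal to quantity supplied, 41 - P = 8P - 4, gives P* = 5 and Q* = 36.
Since 4 < 5, the ceiling is binding.
At P = 4: Qd = 41 - 4 = 37 and Qs = 8·4 - 4 = 28.
Only 28 units reach the market. On the demand curve, the marginal buyer's willingness to pay at Q = 28 is (41 - 28) = 13.

13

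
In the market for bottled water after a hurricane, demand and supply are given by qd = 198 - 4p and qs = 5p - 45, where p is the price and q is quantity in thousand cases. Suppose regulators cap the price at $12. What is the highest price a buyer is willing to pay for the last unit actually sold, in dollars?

45.75

Setting quantity demanded equal to quantity supplied, 198 - 4p = 5p - 45, gives p* = 27 and q* = 90.
The ceiling of 12 is below the equilibrium price 27, so it binds.
At p = 12: qd = 198 - 4·12 = 150 and qs = 5·12 - 45 = 15.
Only 15 units reach the market. On the demand curve, the marginal buyer's willingness to pay at q = 15 is (198 - 15)/4 = 45.75.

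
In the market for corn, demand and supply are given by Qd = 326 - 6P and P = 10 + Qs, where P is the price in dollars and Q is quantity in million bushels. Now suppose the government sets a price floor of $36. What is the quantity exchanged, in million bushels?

38

Rearranging supply gives Qs = P - 10. In a free market, 326 - 6P = P - 10 gives the equilibrium P* = 48, Q* = 38.
Since 36 is below P* = 48, the floor does not bind and the free-market outcome prevails.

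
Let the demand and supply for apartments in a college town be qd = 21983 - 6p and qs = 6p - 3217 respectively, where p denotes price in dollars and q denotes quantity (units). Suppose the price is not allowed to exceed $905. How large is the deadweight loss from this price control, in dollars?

In a free market, 21983 - 6p = 6p - 3217 gives the equilibrium p* = 2100, q* = 9383.
Since 905 < 2100, the ceiling is binding.
At p = 905: qd = 21983 - 6·905 = 16553 and qs = 6·905 - 3217 = 2213.
Quantity traded falls to 2213. At q = 2213 the demand price is (21983 - 2213)/6 = 3295 and the supply price is (3217 + 2213)/6 = 905.
Deadweight loss = ½ · (3295 - 905) · (9383 - 2213) = ½ · 2390 · 7170 = 8568150.

8568150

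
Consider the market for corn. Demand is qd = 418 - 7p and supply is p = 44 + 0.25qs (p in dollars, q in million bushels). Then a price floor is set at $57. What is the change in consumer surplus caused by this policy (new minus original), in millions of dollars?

-88.5

Rearranging supply gives qs = 4p - 176. Equilibrium: 418 - 7p = 4p - 176, so 594 = 11p and p* = 54, q* = 40.
Because the floor (57) lies above the market-clearing price, it is binding.
At p = 57: qd = 418 - 7·57 = 19 and qs = 4·57 - 176 = 52.
Consumer surplus without the control is ½ · (418/7 - 54) · 40 = 800/7.
With the floor, consumers buy 19 units at 57, so CS = ½ · (418/7 - 57) · 19 = 361/14.
Change in consumer surplus = 361/14 - 800/7 = -88.5.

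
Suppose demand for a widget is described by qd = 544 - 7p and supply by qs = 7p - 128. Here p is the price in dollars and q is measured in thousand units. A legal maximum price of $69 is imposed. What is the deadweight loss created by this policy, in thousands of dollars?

0

Equilibrium: 544 - 7p = 7p - 128, so 672 = 14p and p* = 48, q* = 208.
The ceiling of 69 is above the equilibrium price 48, so it is not binding; the market clears at p* = 48, q* = 208.
Since the control does not bind, no trades are prevented and deadweight loss is zero.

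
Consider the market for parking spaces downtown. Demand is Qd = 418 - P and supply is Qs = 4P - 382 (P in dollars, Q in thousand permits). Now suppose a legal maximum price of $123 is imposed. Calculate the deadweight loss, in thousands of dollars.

Without the control the market clears where 418 - P = 4P - 382, i.e. P* = 160 and Q* = 258.
The ceiling of 123 is below the equilibrium price 160, so it binds.
At P = 123: Qd = 418 - 123 = 295 and Qs = 4·123 - 382 = 110.
Quantity traded falls to 110. At Q = 110 the demand price is 418 - 110 = 308 and the supply price is (382 + 110)/4 = 123.
Deadweight loss = ½ · (308 - 123) · (258 - 110) = ½ · 185 · 148 = 13690.

13690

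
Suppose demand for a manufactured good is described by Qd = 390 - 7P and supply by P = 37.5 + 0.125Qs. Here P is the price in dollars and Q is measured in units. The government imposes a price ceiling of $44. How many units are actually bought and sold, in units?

52

Rearranging supply gives Qs = 8P - 300. Without the control the market clears where 390 - 7P = 8P - 300, i.e. P* = 46 and Q* = 68.
The ceiling of 44 is below the equilibrium price 46, so it binds.
At P = 44: Qd = 390 - 7·44 = 82 and Qs = 8·44 - 300 = 52.
The quantity actually transacted is the short side, supply: 52.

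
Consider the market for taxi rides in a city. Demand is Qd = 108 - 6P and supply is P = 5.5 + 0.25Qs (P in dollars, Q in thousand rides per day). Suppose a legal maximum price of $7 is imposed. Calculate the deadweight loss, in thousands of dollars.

120

Rearranging supply gives Qs = 4P - 22. Setting quantity demanded equal to quantity supplied, 108 - 6P = 4P - 22, gives P* = 13 and Q* = 30.
Since 7 < 13, the ceiling is binding.
At P = 7: Qd = 108 - 6·7 = 66 and Qs = 4·7 - 22 = 6.
Quantity traded falls to 6. At Q = 6 the demand price is (108 - 6)/6 = 17 and the supply price is (22 + 6)/4 = 7.
Deadweight loss = ½ · (17 - 7) · (30 - 6) = ½ · 10 · 24 = 120.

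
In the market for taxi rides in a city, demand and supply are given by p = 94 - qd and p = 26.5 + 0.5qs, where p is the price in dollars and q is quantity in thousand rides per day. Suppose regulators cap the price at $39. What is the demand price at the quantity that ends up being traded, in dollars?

Rearranging demand gives qd = 94 - p; rearranging supply gives qs = 2p - 53. Equilibrium: 94 - p = 2p - 53, so 147 = 3p and p* = 49, q* = 45.
The ceiling of 39 is below the equilibrium price 49, so it binds.
At p = 39: qd = 94 - 39 = 55 and qs = 2·39 - 53 = 25.
Only 25 units reach the market. On the demand curve, the marginal buyer's willingness to pay at q = 25 is (94 - 25) = 69.

69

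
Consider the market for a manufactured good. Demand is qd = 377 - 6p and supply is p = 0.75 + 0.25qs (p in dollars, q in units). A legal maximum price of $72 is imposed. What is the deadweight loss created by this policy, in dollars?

0

Rearranging supply gives qs = 4p - 3. Without the control the market clears where 377 - 6p = 4p - 3, i.e. p* = 38 and q* = 149.
Since 72 is above p* = 38, the ceiling does not bind and the free-market outcome prevails.
Since the control does not bind, no trades are prevented and deadweight loss is zero.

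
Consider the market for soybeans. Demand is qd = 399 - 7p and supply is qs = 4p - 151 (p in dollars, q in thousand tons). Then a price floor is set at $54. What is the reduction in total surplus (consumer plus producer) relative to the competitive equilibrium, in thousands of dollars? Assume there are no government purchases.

154

Equilibrium: 399 - 7p = 4p - 151, so 550 = 11p and p* = 50, q* = 49.
The floor of 54 is above the equilibrium price 50, so it binds.
At p = 54: qd = 399 - 7·54 = 21 and qs = 4·54 - 151 = 65.
Quantity traded falls to 21. At q = 21 the demand price is (399 - 21)/7 = 54 and the supply price is (151 + 21)/4 = 43.
Deadweight loss = ½ · (54 - 43) · (49 - 21) = ½ · 11 · 28 = 154.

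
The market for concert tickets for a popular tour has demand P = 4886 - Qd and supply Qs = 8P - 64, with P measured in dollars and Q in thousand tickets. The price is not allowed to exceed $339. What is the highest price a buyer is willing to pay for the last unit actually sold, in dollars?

2238

Rearranging demand gives Qd = 4886 - P. In a free market, 4886 - P = 8P - 64 gives the equilibrium P* = 550, Q* = 4336.
The ceiling of 339 is below the equilibrium price 550, so it binds.
At P = 339: Qd = 4886 - 339 = 4547 and Qs = 8·339 - 64 = 2648.
Only 2648 units reach the market. On the demand curve, the marginal buyer's willingness to pay at Q = 2648 is (4886 - 2648) = 2238.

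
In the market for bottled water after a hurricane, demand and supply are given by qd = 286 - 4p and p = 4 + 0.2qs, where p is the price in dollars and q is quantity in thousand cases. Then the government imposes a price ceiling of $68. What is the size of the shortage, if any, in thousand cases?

0

Rearranging supply gives qs = 5p - 20. Without the control the market clears where 286 - 4p = 5p - 20, i.e. p* = 34 and q* = 150.
Since 68 is above p* = 34, the ceiling does not bind and the free-market outcome prevails.
Since the control does not bind, there is no shortage.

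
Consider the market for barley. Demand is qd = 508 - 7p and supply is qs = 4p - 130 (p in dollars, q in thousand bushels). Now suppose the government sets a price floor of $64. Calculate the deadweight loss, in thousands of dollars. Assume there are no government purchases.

346.5

Without the control the market clears where 508 - 7p = 4p - 130, i.e. p* = 58 and q* = 102.
Because the floor (64) lies above the market-clearing price, it is binding.
At p = 64: qd = 508 - 7·64 = 60 and qs = 4·64 - 130 = 126.
Quantity traded falls to 60. At q = 60 the demand price is (508 - 60)/7 = 64 and the supply price is (130 + 60)/4 = 47.5.
Deadweight loss = ½ · (64 - 47.5) · (102 - 60) = ½ · 16.5 · 42 = 346.5.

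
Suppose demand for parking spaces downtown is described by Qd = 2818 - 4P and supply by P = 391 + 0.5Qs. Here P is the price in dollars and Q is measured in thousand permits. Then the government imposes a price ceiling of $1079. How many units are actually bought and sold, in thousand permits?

418

Rearranging supply gives Qs = 2P - 782. Without the control the market clears where 2818 - 4P = 2P - 782, i.e. P* = 600 and Q* = 418.
The ceiling of 1079 is above the equilibrium price 600, so it is not binding; the market clears at P* = 600, Q* = 418.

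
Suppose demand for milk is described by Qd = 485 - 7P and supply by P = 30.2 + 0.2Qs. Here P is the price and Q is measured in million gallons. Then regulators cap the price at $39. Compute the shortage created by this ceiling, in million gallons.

Rearranging supply gives Qs = 5P - 151. In a free market, 485 - 7P = 5P - 151 gives the equilibrium P* = 53, Q* = 114.
Because the ceiling (39) lies below the market-clearing price, it is binding.
At P = 39: Qd = 485 - 7·39 = 212 and Qs = 5·39 - 151 = 44.
Shortage = Qd - Qs = 212 - 44 = 168.

168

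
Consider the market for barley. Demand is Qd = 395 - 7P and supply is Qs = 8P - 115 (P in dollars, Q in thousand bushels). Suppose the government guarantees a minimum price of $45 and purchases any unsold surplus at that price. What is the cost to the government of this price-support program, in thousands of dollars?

7425

Setting quantity demanded equal to quantity supplied, 395 - 7P = 8P - 115, gives P* = 34 and Q* = 157.
Because the floor (45) lies above the market-clearing price, it is binding.
At P = 45: Qd = 395 - 7·45 = 80 and Qs = 8·45 - 115 = 245.
Surplus = Qs - Qd = 165.
Government expenditure = surplus × support price = 165 × 45 = 7425.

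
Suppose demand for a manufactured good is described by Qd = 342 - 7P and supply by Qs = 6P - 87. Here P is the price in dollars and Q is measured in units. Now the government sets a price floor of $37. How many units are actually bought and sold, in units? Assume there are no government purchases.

Equilibrium: 342 - 7P = 6P - 87, so 429 = 13P and P* = 33, Q* = 111.
Because the floor (37) lies above the market-clearing price, it is binding.
At P = 37: Qd = 342 - 7·37 = 83 and Qs = 6·37 - 87 = 135.
The quantity actually transacted is the short side, demand: 83.

83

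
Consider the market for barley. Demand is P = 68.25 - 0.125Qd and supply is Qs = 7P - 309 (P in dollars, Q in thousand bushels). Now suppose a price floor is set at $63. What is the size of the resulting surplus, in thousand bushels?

Rearranging demand gives Qd = 546 - 8P. Without the control the market clears where 546 - 8P = 7P - 309, i.e. P* = 57 and Q* = 90.
The floor of 63 is above the equilibrium price 57, so it binds.
At P = 63: Qd = 546 - 8·63 = 42 and Qs = 7·63 - 309 = 132.
Surplus = Qs - Qd = 132 - 42 = 90.

90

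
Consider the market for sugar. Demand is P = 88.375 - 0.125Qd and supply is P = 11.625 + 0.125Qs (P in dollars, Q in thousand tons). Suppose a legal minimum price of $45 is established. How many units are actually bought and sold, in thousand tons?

Rearranging demand gives Qd = 707 - 8P; rearranging supply gives Qs = 8P - 93. Setting quantity demanded equal to quantity supplied, 707 - 8P = 8P - 93, gives P* = 50 and Q* = 307.
The floor of 45 is below the equilibrium price 50, so it is not binding; the market clears at P* = 50, Q* = 307.

307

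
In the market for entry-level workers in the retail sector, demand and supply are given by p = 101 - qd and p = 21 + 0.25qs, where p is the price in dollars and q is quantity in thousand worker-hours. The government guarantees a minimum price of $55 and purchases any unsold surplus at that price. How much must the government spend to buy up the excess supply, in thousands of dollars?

Rearranging demand gives qd = 101 - p; rearranging supply gives qs = 4p - 84. In a free market, 101 - p = 4p - 84 gives the equilibrium p* = 37, q* = 64.
Since 55 > 37, the floor is binding.
At p = 55: qd = 101 - 55 = 46 and qs = 4·55 - 84 = 136.
Surplus = qs - qd = 90.
Government expenditure = surplus × support price = 90 × 55 = 4950.

4950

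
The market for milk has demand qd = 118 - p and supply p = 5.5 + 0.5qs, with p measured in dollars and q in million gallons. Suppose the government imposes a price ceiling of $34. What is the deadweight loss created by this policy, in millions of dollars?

243

Rearranging supply gives qs = 2p - 11. In a free market, 118 - p = 2p - 11 gives the equilibrium p* = 43, q* = 75.
Because the ceiling (34) lies below the market-clearing price, it is binding.
At p = 34: qd = 118 - 34 = 84 and qs = 2·34 - 11 = 57.
Quantity traded falls to 57. At q = 57 the demand price is 118 - 57 = 61 and the supply price is (11 + 57)/2 = 34.
Deadweight loss = ½ · (61 - 34) · (75 - 57) = ½ · 27 · 18 = 243.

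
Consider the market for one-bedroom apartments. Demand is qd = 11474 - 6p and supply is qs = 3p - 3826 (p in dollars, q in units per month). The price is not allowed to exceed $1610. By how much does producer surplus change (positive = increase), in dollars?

Equilibrium: 11474 - 6p = 3p - 3826, so 15300 = 9p and p* = 1700, q* = 1274.
The ceiling of 1610 is below the equilibrium price 1700, so it binds.
At p = 1610: qd = 11474 - 6·1610 = 1814 and qs = 3·1610 - 3826 = 1004.
Producer surplus without the control is ½ · (1700 - 3826/3) · 1274 = 811538/3.
With the ceiling, producers sell 1004 units at 1610, so PS = ½ · (1610 - 3826/3) · 1004 = 504008/3.
Change in producer surplus = 504008/3 - 811538/3 = -102510.

-102510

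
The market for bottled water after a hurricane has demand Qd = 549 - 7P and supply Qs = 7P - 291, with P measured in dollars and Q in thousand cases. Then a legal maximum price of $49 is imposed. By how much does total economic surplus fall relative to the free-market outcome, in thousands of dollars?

Setting quantity demanded equal to quantity supplied, 549 - 7P = 7P - 291, gives P* = 60 and Q* = 129.
Because the ceiling (49) lies below the market-clearing price, it is binding.
At P = 49: Qd = 549 - 7·49 = 206 and Qs = 7·49 - 291 = 52.
Quantity traded falls to 52. At Q = 52 the demand price is (549 - 52)/7 = 71 and the supply price is (291 + 52)/7 = 49.
Deadweight loss = ½ · (71 - 49) · (129 - 52) = ½ · 22 · 77 = 847.

847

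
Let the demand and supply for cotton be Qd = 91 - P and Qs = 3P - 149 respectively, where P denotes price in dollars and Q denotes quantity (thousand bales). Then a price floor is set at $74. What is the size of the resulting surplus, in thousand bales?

In a free market, 91 - P = 3P - 149 gives the equilibrium P* = 60, Q* = 31.
The floor of 74 is above the equilibrium price 60, so it binds.
At P = 74: Qd = 91 - 74 = 17 and Qs = 3·74 - 149 = 73.
Surplus = Qs - Qd = 73 - 17 = 56.

56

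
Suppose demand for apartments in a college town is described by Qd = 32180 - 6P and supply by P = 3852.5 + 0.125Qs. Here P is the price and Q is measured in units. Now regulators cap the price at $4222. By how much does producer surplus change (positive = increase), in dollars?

Rearranging supply gives Qs = 8P - 30820. Equilibrium: 32180 - 6P = 8P - 30820, so 63000 = 14P and P* = 4500, Q* = 5180.
Since 4222 < 4500, the ceiling is binding.
At P = 4222: Qd = 32180 - 6·4222 = 6848 and Qs = 8·4222 - 30820 = 2956.
Producer surplus without the control is ½ · (4500 - 3852.5) · 5180 = 1677025.
With the ceiling, producers sell 2956 units at 4222, so PS = ½ · (4222 - 3852.5) · 2956 = 546121.
Change in producer surplus = 546121 - 1677025 = -1130904.

-1130904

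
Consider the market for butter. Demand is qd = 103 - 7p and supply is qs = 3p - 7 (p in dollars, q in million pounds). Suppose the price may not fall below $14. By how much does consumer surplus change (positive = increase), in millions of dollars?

Equilibrium: 103 - 7p = 3p - 7, so 110 = 10p and p* = 11, q* = 26.
The floor of 14 is above the equilibrium price 11, so it binds.
At p = 14: qd = 103 - 7·14 = 5 and qs = 3·14 - 7 = 35.
Consumer surplus without the control is ½ · (103/7 - 11) · 26 = 338/7.
With the floor, consumers buy 5 units at 14, so CS = ½ · (103/7 - 14) · 5 = 25/14.
Change in consumer surplus = 25/14 - 338/7 = -46.5.

-46.5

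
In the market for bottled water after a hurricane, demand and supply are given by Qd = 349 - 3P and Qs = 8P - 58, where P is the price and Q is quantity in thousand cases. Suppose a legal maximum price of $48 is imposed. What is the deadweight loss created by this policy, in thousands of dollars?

Equilibrium: 349 - 3P = 8P - 58, so 407 = 11P and P* = 37, Q* = 238.
The ceiling of 48 is above the equilibrium price 37, so it is not binding; the market clears at P* = 37, Q* = 238.
Since the control does not bind, no trades are prevented and deadweight loss is zero.

0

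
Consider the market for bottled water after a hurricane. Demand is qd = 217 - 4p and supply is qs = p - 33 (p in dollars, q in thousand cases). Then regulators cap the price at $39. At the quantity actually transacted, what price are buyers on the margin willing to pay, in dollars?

52.75

Without the control the market clears where 217 - 4p = p - 33, i.e. p* = 50 and q* = 17.
Since 39 < 50, the ceiling is binding.
At p = 39: qd = 217 - 4·39 = 61 and qs = 39 - 33 = 6.
Only 6 units reach the market. On the demand curve, the marginal buyer's willingness to pay at q = 6 is (217 - 6)/4 = 52.75.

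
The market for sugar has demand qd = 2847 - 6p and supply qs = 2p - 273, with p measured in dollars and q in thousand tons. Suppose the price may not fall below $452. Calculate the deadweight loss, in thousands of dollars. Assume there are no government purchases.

In a free market, 2847 - 6p = 2p - 273 gives the equilibrium p* = 390, q* = 507.
Because the floor (452) lies above the market-clearing price, it is binding.
At p = 452: qd = 2847 - 6·452 = 135 and qs = 2·452 - 273 = 631.
Quantity traded falls to 135. At q = 135 the demand price is (2847 - 135)/6 = 452 and the supply price is (273 + 135)/2 = 204.
Deadweight loss = ½ · (452 - 204) · (507 - 135) = ½ · 248 · 372 = 46128.

46128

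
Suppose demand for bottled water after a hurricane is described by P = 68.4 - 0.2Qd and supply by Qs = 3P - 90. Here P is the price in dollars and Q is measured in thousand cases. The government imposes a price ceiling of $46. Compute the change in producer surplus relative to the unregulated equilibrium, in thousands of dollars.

Rearranging demand gives Qd = 342 - 5P. Equilibrium: 342 - 5P = 3P - 90, so 432 = 8P and P* = 54, Q* = 72.
The ceiling of 46 is below the equilibrium price 54, so it binds.
At P = 46: Qd = 342 - 5·46 = 112 and Qs = 3·46 - 90 = 48.
Producer surplus without the control is ½ · (54 - 30) · 72 = 864.
With the ceiling, producers sell 48 units at 46, so PS = ½ · (46 - 30) · 48 = 384.
Change in producer surplus = 384 - 864 = -480.

-480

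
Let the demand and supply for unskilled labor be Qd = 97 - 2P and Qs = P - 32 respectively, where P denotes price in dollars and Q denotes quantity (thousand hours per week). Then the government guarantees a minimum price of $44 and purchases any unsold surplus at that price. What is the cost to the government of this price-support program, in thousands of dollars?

Equilibrium: 97 - 2P = P - 32, so 129 = 3P and P* = 43, Q* = 11.
Since 44 > 43, the floor is binding.
At P = 44: Qd = 97 - 2·44 = 9 and Qs = 44 - 32 = 12.
Surplus = Qs - Qd = 3.
Government expenditure = surplus × support price = 3 × 44 = 132.

132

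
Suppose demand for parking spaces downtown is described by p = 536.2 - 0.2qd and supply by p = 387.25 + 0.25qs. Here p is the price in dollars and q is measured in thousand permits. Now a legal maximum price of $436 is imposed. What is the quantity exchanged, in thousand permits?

Rearranging demand gives qd = 2681 - 5p; rearranging supply gives qs = 4p - 1549. Without the control the market clears where 2681 - 5p = 4p - 1549, i.e. p* = 470 and q* = 331.
The ceiling of 436 is below the equilibrium price 470, so it binds.
At p = 436: qd = 2681 - 5·436 = 501 and qs = 4·436 - 1549 = 195.
The quantity actually transacted is the short side, supply: 195.

195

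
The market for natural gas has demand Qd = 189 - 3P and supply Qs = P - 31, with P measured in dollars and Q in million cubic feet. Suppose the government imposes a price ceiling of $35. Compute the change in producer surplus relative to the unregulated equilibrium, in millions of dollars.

-280

Equilibrium: 189 - 3P = P - 31, so 220 = 4P and P* = 55, Q* = 24.
The ceiling of 35 is below the equilibrium price 55, so it binds.
At P = 35: Qd = 189 - 3·35 = 84 and Qs = 35 - 31 = 4.
Producer surplus without the control is ½ · (55 - 31) · 24 = 288.
With the ceiling, producers sell 4 units at 35, so PS = ½ · (35 - 31) · 4 = 8.
Change in producer surplus = 8 - 288 = -280.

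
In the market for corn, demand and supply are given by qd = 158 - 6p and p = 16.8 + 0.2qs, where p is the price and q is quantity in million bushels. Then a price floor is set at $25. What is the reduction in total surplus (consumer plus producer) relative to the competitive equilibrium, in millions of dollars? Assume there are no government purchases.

59.4

Rearranging supply gives qs = 5p - 84. Without the control the market clears where 158 - 6p = 5p - 84, i.e. p* = 22 and q* = 26.
Because the floor (25) lies above the market-clearing price, it is binding.
At p = 25: qd = 158 - 6·25 = 8 and qs = 5·25 - 84 = 41.
Quantity traded falls to 8. At q = 8 the demand price is (158 - 8)/6 = 25 and the supply price is (84 + 8)/5 = 18.4.
Deadweight loss = ½ · (25 - 18.4) · (26 - 8) = ½ · 6.6 · 18 = 59.4.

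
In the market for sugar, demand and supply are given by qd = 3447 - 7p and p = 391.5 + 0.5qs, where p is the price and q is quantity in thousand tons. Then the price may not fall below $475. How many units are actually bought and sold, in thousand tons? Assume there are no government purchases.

Rearranging supply gives qs = 2p - 783. In a free market, 3447 - 7p = 2p - 783 gives the equilibrium p* = 470, q* = 157.
The floor of 475 is above the equilibrium price 470, so it binds.
At p = 475: qd = 3447 - 7·475 = 122 and qs = 2·475 - 783 = 167.
The quantity actually transacted is the short side, demand: 122.

122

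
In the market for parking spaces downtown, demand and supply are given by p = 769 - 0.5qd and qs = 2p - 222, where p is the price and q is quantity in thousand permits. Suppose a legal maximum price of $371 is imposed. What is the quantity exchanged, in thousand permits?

520

Rearranging demand gives qd = 1538 - 2p. Without the control the market clears where 1538 - 2p = 2p - 222, i.e. p* = 440 and q* = 658.
Since 371 < 440, the ceiling is binding.
At p = 371: qd = 1538 - 2·371 = 796 and qs = 2·371 - 222 = 520.
The quantity actually transacted is the short side, supply: 520.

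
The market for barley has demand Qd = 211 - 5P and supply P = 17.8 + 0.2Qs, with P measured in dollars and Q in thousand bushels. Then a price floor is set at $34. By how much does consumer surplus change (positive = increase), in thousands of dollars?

-204

Rearranging supply gives Qs = 5P - 89. In a free market, 211 - 5P = 5P - 89 gives the equilibrium P* = 30, Q* = 61.
Because the floor (34) lies above the market-clearing price, it is binding.
At P = 34: Qd = 211 - 5·34 = 41 and Qs = 5·34 - 89 = 81.
Consumer surplus without the control is ½ · (42.2 - 30) · 61 = 372.1.
With the floor, consumers buy 41 units at 34, so CS = ½ · (42.2 - 34) · 41 = 168.1.
Change in consumer surplus = 168.1 - 372.1 = -204.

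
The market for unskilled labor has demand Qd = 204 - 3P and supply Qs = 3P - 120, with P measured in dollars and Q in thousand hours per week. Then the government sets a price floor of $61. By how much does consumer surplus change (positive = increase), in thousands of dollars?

-220.5

In a free market, 204 - 3P = 3P - 120 gives the equilibrium P* = 54, Q* = 42.
Because the floor (61) lies above the market-clearing price, it is binding.
At P = 61: Qd = 204 - 3·61 = 21 and Qs = 3·61 - 120 = 63.
Consumer surplus without the control is ½ · (68 - 54) · 42 = 294.
With the floor, consumers buy 21 units at 61, so CS = ½ · (68 - 61) · 21 = 73.5.
Change in consumer surplus = 73.5 - 294 = -220.5.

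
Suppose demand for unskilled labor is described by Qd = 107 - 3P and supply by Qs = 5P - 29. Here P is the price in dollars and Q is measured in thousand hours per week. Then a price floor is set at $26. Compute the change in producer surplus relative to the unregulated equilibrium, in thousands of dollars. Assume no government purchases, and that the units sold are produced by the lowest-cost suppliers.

Setting quantity demanded equal to quantity supplied, 107 - 3P = 5P - 29, gives P* = 17 and Q* = 56.
The floor of 26 is above the equilibrium price 17, so it binds.
At P = 26: Qd = 107 - 3·26 = 29 and Qs = 5·26 - 29 = 101.
Producer surplus without the control is ½ · (17 - 5.8) · 56 = 313.6.
With the floor, 29 units are sold at 26. The supply price at Q = 29 is 11.6, so PS = ½ · [(26 - 5.8) + (26 - 11.6)] · 29 = 501.7.
Change in producer surplus = 501.7 - 313.6 = 188.1.

188.1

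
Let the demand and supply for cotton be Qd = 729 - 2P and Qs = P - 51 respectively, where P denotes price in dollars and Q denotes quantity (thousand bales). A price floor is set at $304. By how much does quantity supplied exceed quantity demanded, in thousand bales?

Without the control the market clears where 729 - 2P = P - 51, i.e. P* = 260 and Q* = 209.
Since 304 > 260, the floor is binding.
At P = 304: Qd = 729 - 2·304 = 121 and Qs = 304 - 51 = 253.
Surplus = Qs - Qd = 253 - 121 = 132.

132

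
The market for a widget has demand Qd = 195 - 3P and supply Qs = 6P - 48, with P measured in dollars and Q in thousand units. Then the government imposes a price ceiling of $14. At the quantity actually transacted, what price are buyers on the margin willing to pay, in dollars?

53

Without the control the market clears where 195 - 3P = 6P - 48, i.e. P* = 27 and Q* = 114.
Because the ceiling (14) lies below the market-clearing price, it is binding.
At P = 14: Qd = 195 - 3·14 = 153 and Qs = 6·14 - 48 = 36.
Only 36 units reach the market. On the demand curve, the marginal buyer's willingness to pay at Q = 36 is (195 - 36)/3 = 53.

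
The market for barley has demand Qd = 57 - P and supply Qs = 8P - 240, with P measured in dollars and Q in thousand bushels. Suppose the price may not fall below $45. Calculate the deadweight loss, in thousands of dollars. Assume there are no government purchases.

81

Setting quantity demanded equal to quantity supplied, 57 - P = 8P - 240, gives P* = 33 and Q* = 24.
Because the floor (45) lies above the market-clearing price, it is binding.
At P = 45: Qd = 57 - 45 = 12 and Qs = 8·45 - 240 = 120.
Quantity traded falls to 12. At Q = 12 the demand price is 57 - 12 = 45 and the supply price is (240 + 12)/8 = 31.5.
Deadweight loss = ½ · (45 - 31.5) · (24 - 12) = ½ · 13.5 · 12 = 81.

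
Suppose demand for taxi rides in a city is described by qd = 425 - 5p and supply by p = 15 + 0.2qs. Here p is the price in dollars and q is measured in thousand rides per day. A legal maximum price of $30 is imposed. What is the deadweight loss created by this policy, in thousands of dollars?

Rearranging supply gives qs = 5p - 75. In a free market, 425 - 5p = 5p - 75 gives the equilibrium p* = 50, q* = 175.
Since 30 < 50, the ceiling is binding.
At p = 30: qd = 425 - 5·30 = 275 and qs = 5·30 - 75 = 75.
Quantity traded falls to 75. At q = 75 the demand price is (425 - 75)/5 = 70 and the supply price is (75 + 75)/5 = 30.
Deadweight loss = ½ · (70 - 30) · (175 - 75) = ½ · 40 · 100 = 2000.

2000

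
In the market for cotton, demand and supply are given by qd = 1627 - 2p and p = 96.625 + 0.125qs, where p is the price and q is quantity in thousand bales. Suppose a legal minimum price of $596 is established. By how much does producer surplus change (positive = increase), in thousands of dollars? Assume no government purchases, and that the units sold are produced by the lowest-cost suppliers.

123176

Rearranging supply gives qs = 8p - 773. Setting quantity demanded equal to quantity supplied, 1627 - 2p = 8p - 773, gives p* = 240 and q* = 1147.
Because the floor (596) lies above the market-clearing price, it is binding.
At p = 596: qd = 1627 - 2·596 = 435 and qs = 8·596 - 773 = 3995.
Producer surplus without the control is ½ · (240 - 96.625) · 1147 = 82225.5625.
With the floor, 435 units are sold at 596. The supply price at q = 435 is 151, so PS = ½ · [(596 - 96.625) + (596 - 151)] · 435 = 205401.5625.
Change in producer surplus = 205401.5625 - 82225.5625 = 123176.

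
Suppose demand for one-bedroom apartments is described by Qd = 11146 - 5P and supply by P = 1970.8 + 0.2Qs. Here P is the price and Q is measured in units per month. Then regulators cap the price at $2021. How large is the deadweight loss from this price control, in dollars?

31205

Rearranging supply gives Qs = 5P - 9854. Without the control the market clears where 11146 - 5P = 5P - 9854, i.e. P* = 2100 and Q* = 646.
The ceiling of 2021 is below the equilibrium price 2100, so it binds.
At P = 2021: Qd = 11146 - 5·2021 = 1041 and Qs = 5·2021 - 9854 = 251.
Quantity traded falls to 251. At Q = 251 the demand price is (11146 - 251)/5 = 2179 and the supply price is (9854 + 251)/5 = 2021.
Deadweight loss = ½ · (2179 - 2021) · (646 - 251) = ½ · 158 · 395 = 31205.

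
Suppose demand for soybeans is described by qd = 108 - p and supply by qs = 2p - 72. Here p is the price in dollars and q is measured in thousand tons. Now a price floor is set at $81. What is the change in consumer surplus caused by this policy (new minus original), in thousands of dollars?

Equilibrium: 108 - p = 2p - 72, so 180 = 3p and p* = 60, q* = 48.
Because the floor (81) lies above the market-clearing price, it is binding.
At p = 81: qd = 108 - 81 = 27 and qs = 2·81 - 72 = 90.
Consumer surplus without the control is ½ · (108 - 60) · 48 = 1152.
With the floor, consumers buy 27 units at 81, so CS = ½ · (108 - 81) · 27 = 364.5.
Change in consumer surplus = 364.5 - 1152 = -787.5.

-787.5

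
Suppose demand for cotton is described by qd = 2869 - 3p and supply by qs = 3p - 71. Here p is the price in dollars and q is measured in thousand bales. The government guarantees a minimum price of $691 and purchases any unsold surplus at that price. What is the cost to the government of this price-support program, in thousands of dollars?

833346

Without the control the market clears where 2869 - 3p = 3p - 71, i.e. p* = 490 and q* = 1399.
Because the floor (691) lies above the market-clearing price, it is binding.
At p = 691: qd = 2869 - 3·691 = 796 and qs = 3·691 - 71 = 2002.
Surplus = qs - qd = 1206.
Government expenditure = surplus × support price = 1206 × 691 = 833346.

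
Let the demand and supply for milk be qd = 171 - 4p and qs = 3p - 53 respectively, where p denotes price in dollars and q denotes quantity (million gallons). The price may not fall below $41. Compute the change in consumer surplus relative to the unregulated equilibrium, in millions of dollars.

Setting quantity demanded equal to quantity supplied, 171 - 4p = 3p - 53, gives p* = 32 and q* = 43.
Because the floor (41) lies above the market-clearing price, it is binding.
At p = 41: qd = 171 - 4·41 = 7 and qs = 3·41 - 53 = 70.
Consumer surplus without the control is ½ · (42.75 - 32) · 43 = 231.125.
With the floor, consumers buy 7 units at 41, so CS = ½ · (42.75 - 41) · 7 = 6.125.
Change in consumer surplus = 6.125 - 231.125 = -225.

-225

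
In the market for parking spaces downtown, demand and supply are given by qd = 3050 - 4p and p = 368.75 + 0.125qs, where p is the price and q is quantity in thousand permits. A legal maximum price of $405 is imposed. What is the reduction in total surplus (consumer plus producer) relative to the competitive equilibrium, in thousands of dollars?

108300

Rearranging supply gives qs = 8p - 2950. Equilibrium: 3050 - 4p = 8p - 2950, so 6000 = 12p and p* = 500, q* = 1050.
The ceiling of 405 is below the equilibrium price 500, so it binds.
At p = 405: qd = 3050 - 4·405 = 1430 and qs = 8·405 - 2950 = 290.
Quantity traded falls to 290. At q = 290 the demand price is (3050 - 290)/4 = 690 and the supply price is (2950 + 290)/8 = 405.
Deadweight loss = ½ · (690 - 405) · (1050 - 290) = ½ · 285 · 760 = 108300.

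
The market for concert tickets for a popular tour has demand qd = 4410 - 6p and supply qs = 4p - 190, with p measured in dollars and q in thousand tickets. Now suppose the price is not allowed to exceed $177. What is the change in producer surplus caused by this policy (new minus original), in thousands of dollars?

Equilibrium: 4410 - 6p = 4p - 190, so 4600 = 10p and p* = 460, q* = 1650.
Since 177 < 460, the ceiling is binding.
At p = 177: qd = 4410 - 6·177 = 3348 and qs = 4·177 - 190 = 518.
Producer surplus without the control is ½ · (460 - 47.5) · 1650 = 340312.5.
With the ceiling, producers sell 518 units at 177, so PS = ½ · (177 - 47.5) · 518 = 33540.5.
Change in producer surplus = 33540.5 - 340312.5 = -306772.

-306772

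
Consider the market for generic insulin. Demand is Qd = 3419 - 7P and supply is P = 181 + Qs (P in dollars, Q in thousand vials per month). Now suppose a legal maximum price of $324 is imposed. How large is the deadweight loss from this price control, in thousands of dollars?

Rearranging supply gives Qs = P - 181. Without the control the market clears where 3419 - 7P = P - 181, i.e. P* = 450 and Q* = 269.
The ceiling of 324 is below the equilibrium price 450, so it binds.
At P = 324: Qd = 3419 - 7·324 = 1151 and Qs = 324 - 181 = 143.
Quantity traded falls to 143. At Q = 143 the demand price is (3419 - 143)/7 = 468 and the supply price is 181 + 143 = 324.
Deadweight loss = ½ · (468 - 324) · (269 - 143) = ½ · 144 · 126 = 9072.

9072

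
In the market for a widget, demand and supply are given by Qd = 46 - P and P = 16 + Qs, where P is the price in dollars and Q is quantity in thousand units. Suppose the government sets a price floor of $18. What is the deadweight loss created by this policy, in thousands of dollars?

Rearranging supply gives Qs = P - 16. Setting quantity demanded equal to quantity supplied, 46 - P = P - 16, gives P* = 31 and Q* = 15.
Since 18 is below P* = 31, the floor does not bind and the free-market outcome prevails.
Since the control does not bind, no trades are prevented and deadweight loss is zero.

0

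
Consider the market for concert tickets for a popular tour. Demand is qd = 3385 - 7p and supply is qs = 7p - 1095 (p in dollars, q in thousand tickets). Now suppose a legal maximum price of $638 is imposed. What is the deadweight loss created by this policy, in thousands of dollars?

0

Setting quantity demanded equal to quantity supplied, 3385 - 7p = 7p - 1095, gives p* = 320 and q* = 1145.
The ceiling of 638 is above the equilibrium price 320, so it is not binding; the market clears at p* = 320, q* = 1145.
Since the control does not bind, no trades are prevented and deadweight loss is zero.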